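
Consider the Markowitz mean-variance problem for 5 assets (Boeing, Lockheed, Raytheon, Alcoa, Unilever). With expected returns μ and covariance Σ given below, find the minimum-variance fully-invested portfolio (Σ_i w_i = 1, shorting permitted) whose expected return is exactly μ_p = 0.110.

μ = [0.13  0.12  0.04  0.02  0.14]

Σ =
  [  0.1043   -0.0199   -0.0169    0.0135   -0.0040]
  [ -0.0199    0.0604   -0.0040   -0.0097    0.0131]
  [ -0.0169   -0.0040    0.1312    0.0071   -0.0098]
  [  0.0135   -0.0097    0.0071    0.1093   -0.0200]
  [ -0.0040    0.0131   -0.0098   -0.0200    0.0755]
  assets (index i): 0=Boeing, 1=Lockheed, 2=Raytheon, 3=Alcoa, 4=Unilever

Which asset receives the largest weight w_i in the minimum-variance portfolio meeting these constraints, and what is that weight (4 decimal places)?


u=Σ⁻¹μ = [1.8161  2.3221  0.7171  0.4397  1.7572]
v=Σ⁻¹𝟙 = [14.3456  20.5803  10.5942  11.2203  14.7816]
a=μᵀu=0.798228  b=𝟙ᵀu=7.052156  c=𝟙ᵀv=71.521928  D=ac−b²=7.357908
λ₁=(c·0.110−b)/D = (71.521928·0.110−7.052156)/7.357908 = 0.110800
λ₂=(a−b·0.110)/D = (0.798228−7.052156·0.110)/7.357908 = 0.003057
w* = 0.110800·u + 0.003057·v:
  w_0 = 0.110800·1.8161 + 0.003057·14.3456 = 0.2451  (Boeing)
  w_1 = 0.110800·2.3221 + 0.003057·20.5803 = 0.3202  (Lockheed)
  w_2 = 0.110800·0.7171 + 0.003057·10.5942 = 0.1118  (Raytheon)
  w_3 = 0.110800·0.4397 + 0.003057·11.2203 = 0.0830  (Alcoa)
  w_4 = 0.110800·1.7572 + 0.003057·14.7816 = 0.2399  (Unilever)
Σw_i=1.0000  μᵀw=0.1100
σ²=wᵀΣw=λ₁·μ_p+λ₂ = 0.110800·0.110 + 0.003057 = 0.015245 ≈ 0.0152

Lockheed (0.3202)


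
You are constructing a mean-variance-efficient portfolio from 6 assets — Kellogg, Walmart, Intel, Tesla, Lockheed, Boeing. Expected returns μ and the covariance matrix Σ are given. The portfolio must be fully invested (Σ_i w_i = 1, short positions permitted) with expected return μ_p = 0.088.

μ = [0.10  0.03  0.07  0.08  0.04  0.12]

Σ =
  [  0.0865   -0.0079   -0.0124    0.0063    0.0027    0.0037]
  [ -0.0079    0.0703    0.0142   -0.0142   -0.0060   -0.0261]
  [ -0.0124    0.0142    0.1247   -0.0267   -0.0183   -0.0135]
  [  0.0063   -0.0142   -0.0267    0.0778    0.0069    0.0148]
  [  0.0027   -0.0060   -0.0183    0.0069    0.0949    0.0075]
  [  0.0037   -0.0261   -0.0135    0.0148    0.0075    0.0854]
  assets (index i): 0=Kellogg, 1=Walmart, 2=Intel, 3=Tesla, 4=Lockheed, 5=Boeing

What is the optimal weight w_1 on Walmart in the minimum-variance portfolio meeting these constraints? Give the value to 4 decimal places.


0.1285

p=Σ⁻¹μ = [1.2493  1.2441  1.0364  1.1551  0.4497  1.6554]
q=Σ⁻¹𝟙 = [13.3907  23.4549  13.7501  16.5733  11.7767  16.5649]
a=μᵀp=0.543844  b=𝟙ᵀp=6.789945  c=𝟙ᵀq=95.510617  D=ac−b²=5.839488
λ₁=(c·0.088−b)/D = (95.510617·0.088−6.789945)/5.839488 = 0.276563
λ₂=(a−b·0.088)/D = (0.543844−6.789945·0.088)/5.839488 = -0.009191
w* = 0.276563·p + -0.009191·q:
  w_0 = 0.276563·1.2493 + -0.009191·13.3907 = 0.2224  (Kellogg)
  w_1 = 0.276563·1.2441 + -0.009191·23.4549 = 0.1285  (Walmart)
  w_2 = 0.276563·1.0364 + -0.009191·13.7501 = 0.1603  (Intel)
  w_3 = 0.276563·1.1551 + -0.009191·16.5733 = 0.1671  (Tesla)
  w_4 = 0.276563·0.4497 + -0.009191·11.7767 = 0.0161  (Lockheed)
  w_5 = 0.276563·1.6554 + -0.009191·16.5649 = 0.3056  (Boeing)
Σw_i=1.0000  μᵀw=0.0880
σ²=wᵀΣw=λ₁·μ_p+λ₂ = 0.276563·0.088 + -0.009191 = 0.015146 ≈ 0.0151


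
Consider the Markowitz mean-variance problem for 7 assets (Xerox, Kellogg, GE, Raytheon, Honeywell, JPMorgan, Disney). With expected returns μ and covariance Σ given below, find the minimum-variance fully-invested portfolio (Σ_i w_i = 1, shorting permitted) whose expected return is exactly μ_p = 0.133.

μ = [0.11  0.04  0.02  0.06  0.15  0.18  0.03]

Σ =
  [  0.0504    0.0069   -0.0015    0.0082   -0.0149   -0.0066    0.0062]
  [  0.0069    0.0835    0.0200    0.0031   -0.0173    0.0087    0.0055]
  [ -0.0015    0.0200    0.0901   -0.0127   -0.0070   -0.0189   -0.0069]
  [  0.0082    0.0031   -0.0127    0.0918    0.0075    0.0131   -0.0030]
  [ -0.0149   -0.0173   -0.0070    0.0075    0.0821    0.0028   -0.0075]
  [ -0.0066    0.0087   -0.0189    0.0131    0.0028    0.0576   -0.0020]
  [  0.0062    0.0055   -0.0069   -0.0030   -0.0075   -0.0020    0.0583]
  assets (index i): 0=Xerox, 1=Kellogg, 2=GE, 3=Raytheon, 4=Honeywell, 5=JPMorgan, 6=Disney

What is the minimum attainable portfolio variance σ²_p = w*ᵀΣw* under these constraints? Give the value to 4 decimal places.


g=Σ⁻¹μ = [3.4229  -0.0554  1.3366  -0.2039  2.5051  3.9151  0.7601]
h=Σ⁻¹𝟙 = [25.1624  5.3049  19.4057  6.7531  19.9113  24.0014  20.0054]
a=μᵀg=1.492083  b=𝟙ᵀg=11.680472  c=𝟙ᵀh=120.544196  D=ac−b²=43.428495
λ₁=(c·0.133−b)/D = (120.544196·0.133−11.680472)/43.428495 = 0.100209
λ₂=(a−b·0.133)/D = (1.492083−11.680472·0.133)/43.428495 = -0.001414
w* = 0.100209·g + -0.001414·h:
  w_0 = 0.100209·3.4229 + -0.001414·25.1624 = 0.3074  (Xerox)
  w_1 = 0.100209·-0.0554 + -0.001414·5.3049 = -0.0130  (Kellogg)
  w_2 = 0.100209·1.3366 + -0.001414·19.4057 = 0.1065  (GE)
  w_3 = 0.100209·-0.2039 + -0.001414·6.7531 = -0.0300  (Raytheon)
  w_4 = 0.100209·2.5051 + -0.001414·19.9113 = 0.2229  (Honeywell)
  w_5 = 0.100209·3.9151 + -0.001414·24.0014 = 0.3584  (JPMorgan)
  w_6 = 0.100209·0.7601 + -0.001414·20.0054 = 0.0479  (Disney)
Σw_i=1.0000  μᵀw=0.1330
σ²=wᵀΣw=λ₁·μ_p+λ₂ = 0.100209·0.133 + -0.001414 = 0.011913 ≈ 0.0119

0.0119


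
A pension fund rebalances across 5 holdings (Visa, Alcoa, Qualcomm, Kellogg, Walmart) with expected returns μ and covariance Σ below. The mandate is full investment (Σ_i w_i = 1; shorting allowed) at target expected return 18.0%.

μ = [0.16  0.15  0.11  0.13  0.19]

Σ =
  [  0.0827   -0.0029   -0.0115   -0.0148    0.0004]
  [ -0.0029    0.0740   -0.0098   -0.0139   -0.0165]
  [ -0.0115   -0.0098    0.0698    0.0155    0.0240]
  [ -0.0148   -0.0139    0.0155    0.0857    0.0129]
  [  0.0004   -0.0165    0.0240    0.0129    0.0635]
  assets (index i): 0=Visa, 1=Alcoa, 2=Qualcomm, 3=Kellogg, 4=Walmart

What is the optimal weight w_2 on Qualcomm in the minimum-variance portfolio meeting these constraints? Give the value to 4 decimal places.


-0.1738

p=Σ⁻¹μ = [2.5007  3.2887  0.9796  1.8404  3.0868]
q=Σ⁻¹𝟙 = [16.9604  21.4678  12.3466  13.7761  13.7544]
a=μᵀp=1.826916  b=𝟙ᵀp=11.696196  c=𝟙ᵀq=78.305357  D=ac−b²=6.256266
λ₁=(c·0.180−b)/D = (78.305357·0.180−11.696196)/6.256266 = 0.383418
λ₂=(a−b·0.180)/D = (1.826916−11.696196·0.180)/6.256266 = -0.044499
w* = 0.383418·p + -0.044499·q:
  w_0 = 0.383418·2.5007 + -0.044499·16.9604 = 0.2041  (Visa)
  w_1 = 0.383418·3.2887 + -0.044499·21.4678 = 0.3057  (Alcoa)
  w_2 = 0.383418·0.9796 + -0.044499·12.3466 = -0.1738  (Qualcomm)
  w_3 = 0.383418·1.8404 + -0.044499·13.7761 = 0.0926  (Kellogg)
  w_4 = 0.383418·3.0868 + -0.044499·13.7544 = 0.5715  (Walmart)
Σw_i=1.0000  μᵀw=0.1800
σ²=wᵀΣw=λ₁·μ_p+λ₂ = 0.383418·0.180 + -0.044499 = 0.024516 ≈ 0.0245


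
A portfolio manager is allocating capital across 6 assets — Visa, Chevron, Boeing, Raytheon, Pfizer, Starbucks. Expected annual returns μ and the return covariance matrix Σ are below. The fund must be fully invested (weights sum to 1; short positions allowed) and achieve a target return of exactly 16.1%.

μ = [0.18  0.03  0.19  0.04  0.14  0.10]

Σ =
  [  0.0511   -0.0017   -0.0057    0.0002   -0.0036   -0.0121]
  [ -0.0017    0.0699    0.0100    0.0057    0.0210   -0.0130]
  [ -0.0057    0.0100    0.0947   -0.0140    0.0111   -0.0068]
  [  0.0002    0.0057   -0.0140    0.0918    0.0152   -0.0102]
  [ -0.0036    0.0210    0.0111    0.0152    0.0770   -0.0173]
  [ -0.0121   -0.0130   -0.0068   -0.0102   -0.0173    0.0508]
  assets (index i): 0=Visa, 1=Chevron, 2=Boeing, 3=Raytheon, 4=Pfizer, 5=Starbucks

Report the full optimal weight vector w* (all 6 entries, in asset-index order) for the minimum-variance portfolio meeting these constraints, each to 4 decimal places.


g=Σ⁻¹μ = [5.0629  0.2334  2.4538  0.8813  2.4946  4.5891]
h=Σ⁻¹𝟙 = [32.3579  15.1014  14.2247  14.1707  14.7518  41.0300]
a=μᵀg=2.227970  b=𝟙ᵀg=15.715232  c=𝟙ᵀh=131.636552  D=ac−b²=46.313717
λ₁=(c·0.161−b)/D = (131.636552·0.161−15.715232)/46.313717 = 0.118286
λ₂=(a−b·0.161)/D = (2.227970−15.715232·0.161)/46.313717 = -0.006525
w* = 0.118286·g + -0.006525·h:
  w_0 = 0.118286·5.0629 + -0.006525·32.3579 = 0.3877  (Visa)
  w_1 = 0.118286·0.2334 + -0.006525·15.1014 = -0.0709  (Chevron)
  w_2 = 0.118286·2.4538 + -0.006525·14.2247 = 0.1974  (Boeing)
  w_3 = 0.118286·0.8813 + -0.006525·14.1707 = 0.0118  (Raytheon)
  w_4 = 0.118286·2.4946 + -0.006525·14.7518 = 0.1988  (Pfizer)
  w_5 = 0.118286·4.5891 + -0.006525·41.0300 = 0.2751  (Starbucks)
Σw_i=1.0000  μᵀw=0.1610
σ²=wᵀΣw=λ₁·μ_p+λ₂ = 0.118286·0.161 + -0.006525 = 0.012519 ≈ 0.0125

0.3877  -0.0709  0.1974  0.0118  0.1988  0.2751


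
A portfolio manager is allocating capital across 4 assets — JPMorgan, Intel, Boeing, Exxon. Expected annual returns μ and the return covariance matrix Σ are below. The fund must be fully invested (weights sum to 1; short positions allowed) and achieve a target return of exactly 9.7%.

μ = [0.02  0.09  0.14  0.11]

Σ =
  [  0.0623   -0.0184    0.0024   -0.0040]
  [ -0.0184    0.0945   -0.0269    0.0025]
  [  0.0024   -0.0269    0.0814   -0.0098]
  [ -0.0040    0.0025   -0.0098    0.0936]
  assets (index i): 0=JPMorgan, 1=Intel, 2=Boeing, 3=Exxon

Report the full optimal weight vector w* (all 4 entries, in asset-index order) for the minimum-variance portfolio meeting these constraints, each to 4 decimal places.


u=Σ⁻¹μ = [0.8426  1.7772  2.4534  1.4206]
v=Σ⁻¹𝟙 = [22.0963  20.1990  19.8944  13.1715]
a=μᵀu=0.676551  b=𝟙ᵀu=6.493910  c=𝟙ᵀv=75.361150  D=ac−b²=8.814811
λ₁=(c·0.097−b)/D = (75.361150·0.097−6.493910)/8.814811 = 0.092585
λ₂=(a−b·0.097)/D = (0.676551−6.493910·0.097)/8.814811 = 0.005291
w* = 0.092585·u + 0.005291·v:
  w_0 = 0.092585·0.8426 + 0.005291·22.0963 = 0.1949  (JPMorgan)
  w_1 = 0.092585·1.7772 + 0.005291·20.1990 = 0.2714  (Intel)
  w_2 = 0.092585·2.4534 + 0.005291·19.8944 = 0.3324  (Boeing)
  w_3 = 0.092585·1.4206 + 0.005291·13.1715 = 0.2012  (Exxon)
Σw_i=1.0000  μᵀw=0.0970
σ²=wᵀΣw=λ₁·μ_p+λ₂ = 0.092585·0.097 + 0.005291 = 0.014272 ≈ 0.0143

0.1949  0.2714  0.3324  0.2012


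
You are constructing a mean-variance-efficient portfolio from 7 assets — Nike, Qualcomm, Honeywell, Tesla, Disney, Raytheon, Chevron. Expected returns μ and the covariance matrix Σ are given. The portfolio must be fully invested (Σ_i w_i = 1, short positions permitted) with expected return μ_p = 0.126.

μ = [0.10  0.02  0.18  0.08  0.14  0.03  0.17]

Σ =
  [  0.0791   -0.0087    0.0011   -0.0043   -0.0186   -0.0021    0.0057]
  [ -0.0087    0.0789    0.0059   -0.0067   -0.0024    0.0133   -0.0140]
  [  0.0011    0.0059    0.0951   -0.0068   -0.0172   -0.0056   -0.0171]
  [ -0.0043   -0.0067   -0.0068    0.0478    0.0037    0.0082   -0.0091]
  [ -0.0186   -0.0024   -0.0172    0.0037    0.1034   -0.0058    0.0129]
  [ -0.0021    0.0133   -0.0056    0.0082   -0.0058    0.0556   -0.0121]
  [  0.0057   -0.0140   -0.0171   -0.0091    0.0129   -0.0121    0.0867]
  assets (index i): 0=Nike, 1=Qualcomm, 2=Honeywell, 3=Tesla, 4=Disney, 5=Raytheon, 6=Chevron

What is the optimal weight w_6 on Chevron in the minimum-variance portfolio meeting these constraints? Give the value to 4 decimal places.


0.2090

x=Σ⁻¹μ = [1.7051  0.7879  2.8796  2.5321  1.7929  1.1061  2.6972]
y=Σ⁻¹𝟙 = [17.9876  16.4420  18.4128  27.0306  13.9246  18.3987  19.9711]
a=μᵀx=1.649875  b=𝟙ᵀx=13.500837  c=𝟙ᵀy=132.167375  D=ac−b²=35.786986
λ₁=(c·0.126−b)/D = (132.167375·0.126−13.500837)/35.786986 = 0.088084
λ₂=(a−b·0.126)/D = (1.649875−13.500837·0.126)/35.786986 = -0.001432
w* = 0.088084·x + -0.001432·y:
  w_0 = 0.088084·1.7051 + -0.001432·17.9876 = 0.1244  (Nike)
  w_1 = 0.088084·0.7879 + -0.001432·16.4420 = 0.0459  (Qualcomm)
  w_2 = 0.088084·2.8796 + -0.001432·18.4128 = 0.2273  (Honeywell)
  w_3 = 0.088084·2.5321 + -0.001432·27.0306 = 0.1843  (Tesla)
  w_4 = 0.088084·1.7929 + -0.001432·13.9246 = 0.1380  (Disney)
  w_5 = 0.088084·1.1061 + -0.001432·18.3987 = 0.0711  (Raytheon)
  w_6 = 0.088084·2.6972 + -0.001432·19.9711 = 0.2090  (Chevron)
Σw_i=1.0000  μᵀw=0.1260
σ²=wᵀΣw=λ₁·μ_p+λ₂ = 0.088084·0.126 + -0.001432 = 0.009667 ≈ 0.0097


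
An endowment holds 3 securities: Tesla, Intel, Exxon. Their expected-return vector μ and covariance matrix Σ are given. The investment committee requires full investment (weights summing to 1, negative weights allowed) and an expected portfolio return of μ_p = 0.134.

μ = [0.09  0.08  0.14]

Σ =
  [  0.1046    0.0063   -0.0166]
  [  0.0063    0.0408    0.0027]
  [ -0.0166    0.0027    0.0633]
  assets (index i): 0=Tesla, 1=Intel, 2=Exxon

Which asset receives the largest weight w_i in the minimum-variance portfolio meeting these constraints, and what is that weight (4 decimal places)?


x=Σ⁻¹μ = [1.1507  1.6214  2.4443]
y=Σ⁻¹𝟙 = [11.0798  21.6223  17.7811]
a=μᵀx=0.575470  b=𝟙ᵀx=5.216318  c=𝟙ᵀy=50.483167  D=ac−b²=1.841555
λ₁=(c·0.134−b)/D = (50.483167·0.134−5.216318)/1.841555 = 0.840826
λ₂=(a−b·0.134)/D = (0.575470−5.216318·0.134)/1.841555 = -0.067072
w* = 0.840826·x + -0.067072·y:
  w_0 = 0.840826·1.1507 + -0.067072·11.0798 = 0.2244  (Tesla)
  w_1 = 0.840826·1.6214 + -0.067072·21.6223 = -0.0870  (Intel)
  w_2 = 0.840826·2.4443 + -0.067072·17.7811 = 0.8626  (Exxon)
Σw_i=1.0000  μᵀw=0.1340
σ²=wᵀΣw=λ₁·μ_p+λ₂ = 0.840826·0.134 + -0.067072 = 0.045598 ≈ 0.0456

Exxon (0.8626)


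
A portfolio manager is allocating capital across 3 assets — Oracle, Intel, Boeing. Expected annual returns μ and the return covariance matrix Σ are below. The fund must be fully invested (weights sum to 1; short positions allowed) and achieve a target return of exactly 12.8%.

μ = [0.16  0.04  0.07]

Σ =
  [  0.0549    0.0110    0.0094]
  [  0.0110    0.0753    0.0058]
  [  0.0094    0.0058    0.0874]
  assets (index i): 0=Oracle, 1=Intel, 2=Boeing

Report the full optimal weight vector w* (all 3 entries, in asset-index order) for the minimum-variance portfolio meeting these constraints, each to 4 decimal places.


0.6860  0.1246  0.1894

x=Σ⁻¹μ = [2.8135  0.0822  0.4929]
y=Σ⁻¹𝟙 = [14.5492  10.4475  9.1835]
a=μᵀx=0.487954  b=𝟙ᵀx=3.388623  c=𝟙ᵀy=34.180236  D=ac−b²=5.195603
λ₁=(c·0.128−b)/D = (34.180236·0.128−3.388623)/5.195603 = 0.189862
λ₂=(a−b·0.128)/D = (0.487954−3.388623·0.128)/5.195603 = 0.010434
w* = 0.189862·x + 0.010434·y:
  w_0 = 0.189862·2.8135 + 0.010434·14.5492 = 0.6860  (Oracle)
  w_1 = 0.189862·0.0822 + 0.010434·10.4475 = 0.1246  (Intel)
  w_2 = 0.189862·0.4929 + 0.010434·9.1835 = 0.1894  (Boeing)
Σw_i=1.0000  μᵀw=0.1280
σ²=wᵀΣw=λ₁·μ_p+λ₂ = 0.189862·0.128 + 0.010434 = 0.034736 ≈ 0.0347


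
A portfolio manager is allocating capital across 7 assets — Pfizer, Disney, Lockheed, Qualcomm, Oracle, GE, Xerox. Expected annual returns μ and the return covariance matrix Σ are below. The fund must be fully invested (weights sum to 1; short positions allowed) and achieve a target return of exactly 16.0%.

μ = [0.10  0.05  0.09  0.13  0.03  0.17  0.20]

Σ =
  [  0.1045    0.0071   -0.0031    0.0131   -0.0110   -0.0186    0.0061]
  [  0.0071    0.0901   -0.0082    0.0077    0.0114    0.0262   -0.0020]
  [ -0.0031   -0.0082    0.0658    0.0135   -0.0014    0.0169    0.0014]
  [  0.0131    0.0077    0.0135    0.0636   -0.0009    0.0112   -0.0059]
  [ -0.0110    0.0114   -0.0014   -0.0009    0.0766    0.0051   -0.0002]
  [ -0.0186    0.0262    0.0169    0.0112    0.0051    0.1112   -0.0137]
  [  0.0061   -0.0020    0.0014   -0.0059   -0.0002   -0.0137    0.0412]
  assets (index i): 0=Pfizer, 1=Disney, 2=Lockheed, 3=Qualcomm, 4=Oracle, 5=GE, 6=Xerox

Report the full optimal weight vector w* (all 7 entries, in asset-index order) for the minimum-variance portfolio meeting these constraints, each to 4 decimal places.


x=Σ⁻¹μ = [0.8266  -0.2073  0.3074  1.9909  0.4418  2.1524  5.7145]
y=Σ⁻¹𝟙 = [9.3340  6.7862  11.5122  11.7228  13.2189  8.8066  27.4994]
a=μᵀx=1.880839  b=𝟙ᵀx=11.226324  c=𝟙ᵀy=88.879933  D=ac−b²=41.138454
λ₁=(c·0.160−b)/D = (88.879933·0.160−11.226324)/41.138454 = 0.072790
λ₂=(a−b·0.160)/D = (1.880839−11.226324·0.160)/41.138454 = 0.002057
w* = 0.072790·x + 0.002057·y:
  w_0 = 0.072790·0.8266 + 0.002057·9.3340 = 0.0794  (Pfizer)
  w_1 = 0.072790·-0.2073 + 0.002057·6.7862 = -0.0011  (Disney)
  w_2 = 0.072790·0.3074 + 0.002057·11.5122 = 0.0461  (Lockheed)
  w_3 = 0.072790·1.9909 + 0.002057·11.7228 = 0.1690  (Qualcomm)
  w_4 = 0.072790·0.4418 + 0.002057·13.2189 = 0.0594  (Oracle)
  w_5 = 0.072790·2.1524 + 0.002057·8.8066 = 0.1748  (GE)
  w_6 = 0.072790·5.7145 + 0.002057·27.4994 = 0.4725  (Xerox)
Σw_i=1.0000  μᵀw=0.1600
σ²=wᵀΣw=λ₁·μ_p+λ₂ = 0.072790·0.160 + 0.002057 = 0.013704 ≈ 0.0137

0.0794  -0.0011  0.0461  0.1690  0.0594  0.1748  0.4725


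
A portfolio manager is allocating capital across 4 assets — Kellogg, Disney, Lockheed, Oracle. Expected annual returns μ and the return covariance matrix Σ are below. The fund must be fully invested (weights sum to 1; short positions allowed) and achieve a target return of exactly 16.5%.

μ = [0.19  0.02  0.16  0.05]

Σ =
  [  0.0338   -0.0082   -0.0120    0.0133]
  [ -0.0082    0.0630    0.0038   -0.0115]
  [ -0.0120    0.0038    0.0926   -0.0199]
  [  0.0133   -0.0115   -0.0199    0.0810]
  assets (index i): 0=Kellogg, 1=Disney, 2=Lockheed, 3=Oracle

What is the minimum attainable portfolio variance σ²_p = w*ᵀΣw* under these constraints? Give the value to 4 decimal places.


0.0158

p=Σ⁻¹μ = [6.6903  1.0881  2.6182  0.3165]
q=Σ⁻¹𝟙 = [35.6635  21.9988  17.5083  13.9145]
a=μᵀp=1.727656  b=𝟙ᵀp=10.713091  c=𝟙ᵀq=89.085127  D=ac−b²=39.138111
λ₁=(c·0.165−b)/D = (89.085127·0.165−10.713091)/39.138111 = 0.101843
λ₂=(a−b·0.165)/D = (1.727656−10.713091·0.165)/39.138111 = -0.001022
w* = 0.101843·p + -0.001022·q:
  w_0 = 0.101843·6.6903 + -0.001022·35.6635 = 0.6449  (Kellogg)
  w_1 = 0.101843·1.0881 + -0.001022·21.9988 = 0.0883  (Disney)
  w_2 = 0.101843·2.6182 + -0.001022·17.5083 = 0.2488  (Lockheed)
  w_3 = 0.101843·0.3165 + -0.001022·13.9145 = 0.0180  (Oracle)
Σw_i=1.0000  μᵀw=0.1650
σ²=wᵀΣw=λ₁·μ_p+λ₂ = 0.101843·0.165 + -0.001022 = 0.015782 ≈ 0.0158


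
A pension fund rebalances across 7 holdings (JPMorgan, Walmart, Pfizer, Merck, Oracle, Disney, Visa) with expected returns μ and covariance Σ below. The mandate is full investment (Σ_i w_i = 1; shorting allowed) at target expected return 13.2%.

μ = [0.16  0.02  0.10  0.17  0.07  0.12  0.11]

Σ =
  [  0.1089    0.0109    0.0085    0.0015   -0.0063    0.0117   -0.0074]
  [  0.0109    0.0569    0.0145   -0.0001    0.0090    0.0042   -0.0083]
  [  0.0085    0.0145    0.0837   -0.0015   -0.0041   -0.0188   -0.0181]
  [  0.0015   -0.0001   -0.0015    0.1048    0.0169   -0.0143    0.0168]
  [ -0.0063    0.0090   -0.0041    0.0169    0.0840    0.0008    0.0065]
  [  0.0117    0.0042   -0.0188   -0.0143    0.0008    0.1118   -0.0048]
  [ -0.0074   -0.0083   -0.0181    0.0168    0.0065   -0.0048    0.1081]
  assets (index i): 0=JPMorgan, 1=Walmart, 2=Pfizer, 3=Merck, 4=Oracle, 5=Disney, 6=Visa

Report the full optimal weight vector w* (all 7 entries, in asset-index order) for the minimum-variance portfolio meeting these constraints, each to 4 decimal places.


g=Σ⁻¹μ = [1.3045  -0.3910  1.7758  1.5418  0.6454  1.4926  1.1620]
h=Σ⁻¹𝟙 = [6.7946  11.8624  15.0085  7.8782  9.2595  11.7631  11.8808]
a=μᵀg=0.992700  b=𝟙ᵀg=7.531166  c=𝟙ᵀh=74.447248  D=ac−b²=17.185329
λ₁=(c·0.132−b)/D = (74.447248·0.132−7.531166)/17.185329 = 0.133595
λ₂=(a−b·0.132)/D = (0.992700−7.531166·0.132)/17.185329 = -0.000082
w* = 0.133595·g + -0.000082·h:
  w_0 = 0.133595·1.3045 + -0.000082·6.7946 = 0.1737  (JPMorgan)
  w_1 = 0.133595·-0.3910 + -0.000082·11.8624 = -0.0532  (Walmart)
  w_2 = 0.133595·1.7758 + -0.000082·15.0085 = 0.2360  (Pfizer)
  w_3 = 0.133595·1.5418 + -0.000082·7.8782 = 0.2053  (Merck)
  w_4 = 0.133595·0.6454 + -0.000082·9.2595 = 0.0855  (Oracle)
  w_5 = 0.133595·1.4926 + -0.000082·11.7631 = 0.1984  (Disney)
  w_6 = 0.133595·1.1620 + -0.000082·11.8808 = 0.1543  (Visa)
Σw_i=1.0000  μᵀw=0.1320
σ²=wᵀΣw=λ₁·μ_p+λ₂ = 0.133595·0.132 + -0.000082 = 0.017552 ≈ 0.0176

0.1737  -0.0532  0.2360  0.2053  0.0855  0.1984  0.1543


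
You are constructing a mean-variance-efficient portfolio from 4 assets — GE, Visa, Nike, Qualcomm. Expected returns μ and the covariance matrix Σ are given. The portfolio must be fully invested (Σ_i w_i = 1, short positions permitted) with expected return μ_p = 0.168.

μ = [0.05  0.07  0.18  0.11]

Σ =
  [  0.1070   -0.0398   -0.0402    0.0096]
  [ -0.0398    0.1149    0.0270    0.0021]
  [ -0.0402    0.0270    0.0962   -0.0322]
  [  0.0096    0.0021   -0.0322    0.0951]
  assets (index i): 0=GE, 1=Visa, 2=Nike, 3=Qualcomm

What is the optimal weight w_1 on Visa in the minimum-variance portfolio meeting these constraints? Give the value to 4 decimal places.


x=Σ⁻¹μ = [1.6003  0.3950  3.1118  2.0400]
y=Σ⁻¹𝟙 = [19.6407  10.3272  20.8462  15.3629]
a=μᵀx=0.892196  b=𝟙ᵀx=7.147178  c=𝟙ᵀy=66.176995  D=ac−b²=7.960718
λ₁=(c·0.168−b)/D = (66.176995·0.168−7.147178)/7.960718 = 0.498769
λ₂=(a−b·0.168)/D = (0.892196−7.147178·0.168)/7.960718 = -0.038757
w* = 0.498769·x + -0.038757·y:
  w_0 = 0.498769·1.6003 + -0.038757·19.6407 = 0.0370  (GE)
  w_1 = 0.498769·0.3950 + -0.038757·10.3272 = -0.2032  (Visa)
  w_2 = 0.498769·3.1118 + -0.038757·20.8462 = 0.7441  (Nike)
  w_3 = 0.498769·2.0400 + -0.038757·15.3629 = 0.4221  (Qualcomm)
Σw_i=1.0000  μᵀw=0.1680
σ²=wᵀΣw=λ₁·μ_p+λ₂ = 0.498769·0.168 + -0.038757 = 0.045037 ≈ 0.0450

-0.2032


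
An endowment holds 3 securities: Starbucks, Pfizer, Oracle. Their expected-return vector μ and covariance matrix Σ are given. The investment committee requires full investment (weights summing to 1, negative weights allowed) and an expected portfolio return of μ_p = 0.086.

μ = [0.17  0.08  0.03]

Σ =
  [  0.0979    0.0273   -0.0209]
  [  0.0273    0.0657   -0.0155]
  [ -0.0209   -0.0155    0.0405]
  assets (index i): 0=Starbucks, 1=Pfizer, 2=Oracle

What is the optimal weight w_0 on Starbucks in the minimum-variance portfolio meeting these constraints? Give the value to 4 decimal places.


0.3245

x=Σ⁻¹μ = [1.9280  0.9080  2.0832]
y=Σ⁻¹𝟙 = [13.2233  18.8645  38.7350]
a=μᵀx=0.462893  b=𝟙ᵀx=4.919167  c=𝟙ᵀy=70.822741  D=ac−b²=8.585172
λ₁=(c·0.086−b)/D = (70.822741·0.086−4.919167)/8.585172 = 0.136466
λ₂=(a−b·0.086)/D = (0.462893−4.919167·0.086)/8.585172 = 0.004641
w* = 0.136466·x + 0.004641·y:
  w_0 = 0.136466·1.9280 + 0.004641·13.2233 = 0.3245  (Starbucks)
  w_1 = 0.136466·0.9080 + 0.004641·18.8645 = 0.2115  (Pfizer)
  w_2 = 0.136466·2.0832 + 0.004641·38.7350 = 0.4641  (Oracle)
Σw_i=1.0000  μᵀw=0.0860
σ²=wᵀΣw=λ₁·μ_p+λ₂ = 0.136466·0.086 + 0.004641 = 0.016377 ≈ 0.0164


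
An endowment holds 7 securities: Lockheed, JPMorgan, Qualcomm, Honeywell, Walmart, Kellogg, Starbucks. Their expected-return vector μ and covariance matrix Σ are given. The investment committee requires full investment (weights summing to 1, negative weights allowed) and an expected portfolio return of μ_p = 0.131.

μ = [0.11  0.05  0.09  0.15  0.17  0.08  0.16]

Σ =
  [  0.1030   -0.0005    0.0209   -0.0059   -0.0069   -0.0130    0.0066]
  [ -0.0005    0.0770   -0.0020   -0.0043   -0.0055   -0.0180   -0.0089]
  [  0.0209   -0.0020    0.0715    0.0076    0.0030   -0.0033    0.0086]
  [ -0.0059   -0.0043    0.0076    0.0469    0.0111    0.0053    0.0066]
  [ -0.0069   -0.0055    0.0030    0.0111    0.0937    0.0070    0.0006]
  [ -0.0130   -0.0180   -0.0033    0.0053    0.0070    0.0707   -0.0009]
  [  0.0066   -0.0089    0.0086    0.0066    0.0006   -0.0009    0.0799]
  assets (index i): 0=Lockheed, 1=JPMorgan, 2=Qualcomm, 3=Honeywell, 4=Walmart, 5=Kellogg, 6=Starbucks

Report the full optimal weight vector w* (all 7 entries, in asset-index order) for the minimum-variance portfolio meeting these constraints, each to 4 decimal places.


u=Σ⁻¹μ = [1.3117  1.4714  0.4200  2.6474  1.5513  1.4378  1.7987]
v=Σ⁻¹𝟙 = [11.4292  20.8959  8.5315  17.2964  8.8538  19.9399  11.7102]
a=μᵀu=1.319298  b=𝟙ᵀu=10.638277  c=𝟙ᵀv=98.656973  D=ac−b²=16.984970
λ₁=(c·0.131−b)/D = (98.656973·0.131−10.638277)/16.984970 = 0.134577
λ₂=(a−b·0.131)/D = (1.319298−10.638277·0.131)/16.984970 = -0.004375
w* = 0.134577·u + -0.004375·v:
  w_0 = 0.134577·1.3117 + -0.004375·11.4292 = 0.1265  (Lockheed)
  w_1 = 0.134577·1.4714 + -0.004375·20.8959 = 0.1066  (JPMorgan)
  w_2 = 0.134577·0.4200 + -0.004375·8.5315 = 0.0192  (Qualcomm)
  w_3 = 0.134577·2.6474 + -0.004375·17.2964 = 0.2806  (Honeywell)
  w_4 = 0.134577·1.5513 + -0.004375·8.8538 = 0.1700  (Walmart)
  w_5 = 0.134577·1.4378 + -0.004375·19.9399 = 0.1062  (Kellogg)
  w_6 = 0.134577·1.7987 + -0.004375·11.7102 = 0.1908  (Starbucks)
Σw_i=1.0000  μᵀw=0.1310
σ²=wᵀΣw=λ₁·μ_p+λ₂ = 0.134577·0.131 + -0.004375 = 0.013254 ≈ 0.0133

0.1265  0.1066  0.0192  0.2806  0.1700  0.1062  0.1908


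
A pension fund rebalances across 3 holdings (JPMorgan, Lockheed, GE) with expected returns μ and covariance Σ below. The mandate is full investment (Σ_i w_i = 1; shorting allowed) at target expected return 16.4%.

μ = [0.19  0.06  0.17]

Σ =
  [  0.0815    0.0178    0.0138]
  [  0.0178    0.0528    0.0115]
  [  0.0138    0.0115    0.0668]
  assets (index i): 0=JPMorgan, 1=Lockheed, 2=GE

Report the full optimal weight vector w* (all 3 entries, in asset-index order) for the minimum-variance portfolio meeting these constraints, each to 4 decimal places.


0.4047  0.1281  0.4672

u=Σ⁻¹μ = [1.9678  0.0075  2.1371]
v=Σ⁻¹𝟙 = [7.3296  14.0651  11.0345]
a=μᵀu=0.737636  b=𝟙ᵀu=4.112397  c=𝟙ᵀv=32.429188  D=ac−b²=7.009141
λ₁=(c·0.164−b)/D = (32.429188·0.164−4.112397)/7.009141 = 0.172060
λ₂=(a−b·0.164)/D = (0.737636−4.112397·0.164)/7.009141 = 0.009017
w* = 0.172060·u + 0.009017·v:
  w_0 = 0.172060·1.9678 + 0.009017·7.3296 = 0.4047  (JPMorgan)
  w_1 = 0.172060·0.0075 + 0.009017·14.0651 = 0.1281  (Lockheed)
  w_2 = 0.172060·2.1371 + 0.009017·11.0345 = 0.4672  (GE)
Σw_i=1.0000  μᵀw=0.1640
σ²=wᵀΣw=λ₁·μ_p+λ₂ = 0.172060·0.164 + 0.009017 = 0.037235 ≈ 0.0372


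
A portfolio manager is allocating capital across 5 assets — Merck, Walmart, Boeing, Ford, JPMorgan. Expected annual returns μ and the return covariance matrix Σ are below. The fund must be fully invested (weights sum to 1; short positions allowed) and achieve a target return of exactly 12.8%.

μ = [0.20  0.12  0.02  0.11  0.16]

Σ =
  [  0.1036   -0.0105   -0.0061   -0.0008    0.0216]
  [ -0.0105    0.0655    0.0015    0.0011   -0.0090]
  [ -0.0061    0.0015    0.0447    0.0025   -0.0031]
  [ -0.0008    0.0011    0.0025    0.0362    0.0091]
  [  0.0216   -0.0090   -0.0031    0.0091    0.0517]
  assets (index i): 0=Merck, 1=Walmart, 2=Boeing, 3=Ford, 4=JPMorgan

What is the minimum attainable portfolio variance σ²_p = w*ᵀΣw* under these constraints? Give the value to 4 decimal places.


g=Σ⁻¹μ = [1.7249  2.3861  0.6385  2.3535  2.4135]
h=Σ⁻¹𝟙 = [9.6700  18.1285  22.9816  21.6725  16.0214]
a=μᵀg=1.289123  b=𝟙ᵀg=9.516457  c=𝟙ᵀh=88.474078  D=ac−b²=23.490979
λ₁=(c·0.128−b)/D = (88.474078·0.128−9.516457)/23.490979 = 0.076975
λ₂=(a−b·0.128)/D = (1.289123−9.516457·0.128)/23.490979 = 0.003023
w* = 0.076975·g + 0.003023·h:
  w_0 = 0.076975·1.7249 + 0.003023·9.6700 = 0.1620  (Merck)
  w_1 = 0.076975·2.3861 + 0.003023·18.1285 = 0.2385  (Walmart)
  w_2 = 0.076975·0.6385 + 0.003023·22.9816 = 0.1186  (Boeing)
  w_3 = 0.076975·2.3535 + 0.003023·21.6725 = 0.2467  (Ford)
  w_4 = 0.076975·2.4135 + 0.003023·16.0214 = 0.2342  (JPMorgan)
Σw_i=1.0000  μᵀw=0.1280
σ²=wᵀΣw=λ₁·μ_p+λ₂ = 0.076975·0.128 + 0.003023 = 0.012876 ≈ 0.0129

0.0129


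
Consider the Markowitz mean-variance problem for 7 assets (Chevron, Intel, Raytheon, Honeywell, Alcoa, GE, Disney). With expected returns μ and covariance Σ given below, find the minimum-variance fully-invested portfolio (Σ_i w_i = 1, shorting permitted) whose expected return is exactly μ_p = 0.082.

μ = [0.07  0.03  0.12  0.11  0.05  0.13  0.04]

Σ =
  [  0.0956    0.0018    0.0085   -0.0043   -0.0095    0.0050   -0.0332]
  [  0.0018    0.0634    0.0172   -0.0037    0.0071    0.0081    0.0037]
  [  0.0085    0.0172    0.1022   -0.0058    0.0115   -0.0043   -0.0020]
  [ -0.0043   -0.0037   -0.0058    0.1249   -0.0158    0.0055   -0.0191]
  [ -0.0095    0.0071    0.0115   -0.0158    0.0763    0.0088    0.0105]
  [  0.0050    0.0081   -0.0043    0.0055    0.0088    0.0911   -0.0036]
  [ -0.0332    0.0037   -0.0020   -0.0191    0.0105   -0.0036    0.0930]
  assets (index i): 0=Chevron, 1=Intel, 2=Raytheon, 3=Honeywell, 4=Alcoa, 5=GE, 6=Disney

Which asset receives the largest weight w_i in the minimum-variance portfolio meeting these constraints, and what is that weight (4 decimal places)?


Disney (0.1910)

x=Σ⁻¹μ = [1.0287  -0.1077  1.1872  1.1386  0.5492  1.3559  1.0515]
y=Σ⁻¹𝟙 = [17.4602  10.7624  6.5564  13.2680  12.5858  8.0782  18.3153]
a=μᵀx=0.582278  b=𝟙ᵀx=6.203390  c=𝟙ᵀy=87.026147  D=ac−b²=12.191373
λ₁=(c·0.082−b)/D = (87.026147·0.082−6.203390)/12.191373 = 0.076509
λ₂=(a−b·0.082)/D = (0.582278−6.203390·0.082)/12.191373 = 0.006037
w* = 0.076509·x + 0.006037·y:
  w_0 = 0.076509·1.0287 + 0.006037·17.4602 = 0.1841  (Chevron)
  w_1 = 0.076509·-0.1077 + 0.006037·10.7624 = 0.0567  (Intel)
  w_2 = 0.076509·1.1872 + 0.006037·6.5564 = 0.1304  (Raytheon)
  w_3 = 0.076509·1.1386 + 0.006037·13.2680 = 0.1672  (Honeywell)
  w_4 = 0.076509·0.5492 + 0.006037·12.5858 = 0.1180  (Alcoa)
  w_5 = 0.076509·1.3559 + 0.006037·8.0782 = 0.1525  (GE)
  w_6 = 0.076509·1.0515 + 0.006037·18.3153 = 0.1910  (Disney)
Σw_i=1.0000  μᵀw=0.0820
σ²=wᵀΣw=λ₁·μ_p+λ₂ = 0.076509·0.082 + 0.006037 = 0.012311 ≈ 0.0123


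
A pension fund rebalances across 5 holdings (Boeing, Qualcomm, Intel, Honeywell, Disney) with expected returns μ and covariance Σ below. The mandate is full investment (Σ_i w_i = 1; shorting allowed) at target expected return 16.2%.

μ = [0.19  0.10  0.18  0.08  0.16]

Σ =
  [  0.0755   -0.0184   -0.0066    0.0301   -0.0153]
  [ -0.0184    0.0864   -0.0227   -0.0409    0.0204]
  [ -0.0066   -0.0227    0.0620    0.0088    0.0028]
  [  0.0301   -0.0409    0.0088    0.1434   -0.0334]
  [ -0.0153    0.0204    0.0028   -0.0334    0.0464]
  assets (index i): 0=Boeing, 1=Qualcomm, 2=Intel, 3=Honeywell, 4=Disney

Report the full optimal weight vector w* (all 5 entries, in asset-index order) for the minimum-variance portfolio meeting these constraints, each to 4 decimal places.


g=Σ⁻¹μ = [3.8533  2.5850  3.8934  1.2340  4.2357]
h=Σ⁻¹𝟙 = [20.6751  22.2472  23.2780  13.8799  27.1744]
a=μᵀg=2.467863  b=𝟙ᵀg=15.801329  c=𝟙ᵀh=107.254610  D=ac−b²=15.007706
λ₁=(c·0.162−b)/D = (107.254610·0.162−15.801329)/15.007706 = 0.104874
λ₂=(a−b·0.162)/D = (2.467863−15.801329·0.162)/15.007706 = -0.006127
w* = 0.104874·g + -0.006127·h:
  w_0 = 0.104874·3.8533 + -0.006127·20.6751 = 0.2774  (Boeing)
  w_1 = 0.104874·2.5850 + -0.006127·22.2472 = 0.1348  (Qualcomm)
  w_2 = 0.104874·3.8934 + -0.006127·23.2780 = 0.2657  (Intel)
  w_3 = 0.104874·1.2340 + -0.006127·13.8799 = 0.0444  (Honeywell)
  w_4 = 0.104874·4.2357 + -0.006127·27.1744 = 0.2777  (Disney)
Σw_i=1.0000  μᵀw=0.1620
σ²=wᵀΣw=λ₁·μ_p+λ₂ = 0.104874·0.162 + -0.006127 = 0.010863 ≈ 0.0109

0.2774  0.1348  0.2657  0.0444  0.2777


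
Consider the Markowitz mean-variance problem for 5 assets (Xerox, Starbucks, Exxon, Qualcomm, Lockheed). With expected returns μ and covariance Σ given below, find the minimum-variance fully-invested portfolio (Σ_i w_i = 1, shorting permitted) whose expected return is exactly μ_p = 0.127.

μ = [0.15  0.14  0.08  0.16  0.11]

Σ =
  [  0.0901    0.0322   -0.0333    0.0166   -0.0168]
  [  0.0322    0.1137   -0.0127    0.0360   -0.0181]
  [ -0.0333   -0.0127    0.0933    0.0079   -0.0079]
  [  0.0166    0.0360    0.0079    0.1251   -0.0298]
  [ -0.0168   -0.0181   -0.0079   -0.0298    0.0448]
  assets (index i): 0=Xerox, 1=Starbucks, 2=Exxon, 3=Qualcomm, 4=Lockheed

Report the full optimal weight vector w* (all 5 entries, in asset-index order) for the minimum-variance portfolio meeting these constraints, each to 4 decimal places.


0.2306  0.0720  0.1125  0.1798  0.4051

p=Σ⁻¹μ = [2.8767  0.9944  2.3372  1.7815  5.5331]
q=Σ⁻¹𝟙 = [23.0220  8.3968  22.9852  12.1421  46.4770]
a=μᵀp=1.651379  b=𝟙ᵀp=13.522891  c=𝟙ᵀq=113.023222  D=ac−b²=3.775585
λ₁=(c·0.127−b)/D = (113.023222·0.127−13.522891)/3.775585 = 0.220114
λ₂=(a−b·0.127)/D = (1.651379−13.522891·0.127)/3.775585 = -0.017488
w* = 0.220114·p + -0.017488·q:
  w_0 = 0.220114·2.8767 + -0.017488·23.0220 = 0.2306  (Xerox)
  w_1 = 0.220114·0.9944 + -0.017488·8.3968 = 0.0720  (Starbucks)
  w_2 = 0.220114·2.3372 + -0.017488·22.9852 = 0.1125  (Exxon)
  w_3 = 0.220114·1.7815 + -0.017488·12.1421 = 0.1798  (Qualcomm)
  w_4 = 0.220114·5.5331 + -0.017488·46.4770 = 0.4051  (Lockheed)
Σw_i=1.0000  μᵀw=0.1270
σ²=wᵀΣw=λ₁·μ_p+λ₂ = 0.220114·0.127 + -0.017488 = 0.010466 ≈ 0.0105


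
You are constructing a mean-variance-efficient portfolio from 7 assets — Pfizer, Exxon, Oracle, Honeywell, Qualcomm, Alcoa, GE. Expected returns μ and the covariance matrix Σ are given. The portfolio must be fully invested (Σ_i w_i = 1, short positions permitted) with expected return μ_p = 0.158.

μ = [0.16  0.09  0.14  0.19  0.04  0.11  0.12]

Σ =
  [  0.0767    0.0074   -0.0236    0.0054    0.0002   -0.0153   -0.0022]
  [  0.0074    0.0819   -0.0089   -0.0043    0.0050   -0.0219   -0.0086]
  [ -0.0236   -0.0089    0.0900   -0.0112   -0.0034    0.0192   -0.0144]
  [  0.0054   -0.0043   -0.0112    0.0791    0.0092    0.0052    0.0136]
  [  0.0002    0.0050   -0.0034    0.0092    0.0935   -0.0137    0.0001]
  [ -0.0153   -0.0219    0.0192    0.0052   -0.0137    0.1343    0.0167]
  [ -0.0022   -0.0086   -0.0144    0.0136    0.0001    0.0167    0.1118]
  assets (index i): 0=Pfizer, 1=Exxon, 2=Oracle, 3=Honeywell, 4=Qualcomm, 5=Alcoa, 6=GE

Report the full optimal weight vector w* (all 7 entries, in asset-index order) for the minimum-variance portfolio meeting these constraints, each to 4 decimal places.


0.2779  0.0982  0.2671  0.2854  -0.0613  0.0397  0.0930

g=Σ⁻¹μ = [2.8117  1.5913  2.7834  2.3955  0.3169  0.7913  1.1997]
h=Σ⁻¹𝟙 = [18.6139  15.9916  19.1612  11.3645  10.6573  8.8010  10.3023]
a=μᵀg=1.681620  b=𝟙ᵀg=11.889966  c=𝟙ᵀh=94.891803  D=ac−b²=18.200668
λ₁=(c·0.158−b)/D = (94.891803·0.158−11.889966)/18.200668 = 0.170485
λ₂=(a−b·0.158)/D = (1.681620−11.889966·0.158)/18.200668 = -0.010823
w* = 0.170485·g + -0.010823·h:
  w_0 = 0.170485·2.8117 + -0.010823·18.6139 = 0.2779  (Pfizer)
  w_1 = 0.170485·1.5913 + -0.010823·15.9916 = 0.0982  (Exxon)
  w_2 = 0.170485·2.7834 + -0.010823·19.1612 = 0.2671  (Oracle)
  w_3 = 0.170485·2.3955 + -0.010823·11.3645 = 0.2854  (Honeywell)
  w_4 = 0.170485·0.3169 + -0.010823·10.6573 = -0.0613  (Qualcomm)
  w_5 = 0.170485·0.7913 + -0.010823·8.8010 = 0.0397  (Alcoa)
  w_6 = 0.170485·1.1997 + -0.010823·10.3023 = 0.0930  (GE)
Σw_i=1.0000  μᵀw=0.1580
σ²=wᵀΣw=λ₁·μ_p+λ₂ = 0.170485·0.158 + -0.010823 = 0.016113 ≈ 0.0161


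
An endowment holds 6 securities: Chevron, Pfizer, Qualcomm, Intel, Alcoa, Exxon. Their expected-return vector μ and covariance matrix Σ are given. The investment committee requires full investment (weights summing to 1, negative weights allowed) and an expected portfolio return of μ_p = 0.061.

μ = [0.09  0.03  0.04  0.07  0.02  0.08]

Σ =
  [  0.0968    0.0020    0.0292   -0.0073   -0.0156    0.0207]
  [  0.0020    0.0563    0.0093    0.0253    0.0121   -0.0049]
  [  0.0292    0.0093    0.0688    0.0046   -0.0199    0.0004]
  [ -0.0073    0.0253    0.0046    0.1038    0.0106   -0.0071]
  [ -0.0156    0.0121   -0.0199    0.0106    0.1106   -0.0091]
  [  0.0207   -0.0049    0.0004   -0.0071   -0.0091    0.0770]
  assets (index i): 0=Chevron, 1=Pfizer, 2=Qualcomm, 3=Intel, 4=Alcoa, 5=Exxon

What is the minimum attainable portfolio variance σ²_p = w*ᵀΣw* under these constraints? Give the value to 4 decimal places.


0.0179

p=Σ⁻¹μ = [0.7428  0.1523  0.2885  0.7080  0.3313  0.9519]
q=Σ⁻¹𝟙 = [5.3221  11.1663  13.5958  6.4719  11.5616  14.1594]
a=μᵀp=0.215299  b=𝟙ᵀp=3.174821  c=𝟙ᵀq=62.277040  D=ac−b²=3.328706
λ₁=(c·0.061−b)/D = (62.277040·0.061−3.174821)/3.328706 = 0.187484
λ₂=(a−b·0.061)/D = (0.215299−3.174821·0.061)/3.328706 = 0.006500
w* = 0.187484·p + 0.006500·q:
  w_0 = 0.187484·0.7428 + 0.006500·5.3221 = 0.1739  (Chevron)
  w_1 = 0.187484·0.1523 + 0.006500·11.1663 = 0.1011  (Pfizer)
  w_2 = 0.187484·0.2885 + 0.006500·13.5958 = 0.1425  (Qualcomm)
  w_3 = 0.187484·0.7080 + 0.006500·6.4719 = 0.1748  (Intel)
  w_4 = 0.187484·0.3313 + 0.006500·11.5616 = 0.1373  (Alcoa)
  w_5 = 0.187484·0.9519 + 0.006500·14.1594 = 0.2705  (Exxon)
Σw_i=1.0000  μᵀw=0.0610
σ²=wᵀΣw=λ₁·μ_p+λ₂ = 0.187484·0.061 + 0.006500 = 0.017936 ≈ 0.0179


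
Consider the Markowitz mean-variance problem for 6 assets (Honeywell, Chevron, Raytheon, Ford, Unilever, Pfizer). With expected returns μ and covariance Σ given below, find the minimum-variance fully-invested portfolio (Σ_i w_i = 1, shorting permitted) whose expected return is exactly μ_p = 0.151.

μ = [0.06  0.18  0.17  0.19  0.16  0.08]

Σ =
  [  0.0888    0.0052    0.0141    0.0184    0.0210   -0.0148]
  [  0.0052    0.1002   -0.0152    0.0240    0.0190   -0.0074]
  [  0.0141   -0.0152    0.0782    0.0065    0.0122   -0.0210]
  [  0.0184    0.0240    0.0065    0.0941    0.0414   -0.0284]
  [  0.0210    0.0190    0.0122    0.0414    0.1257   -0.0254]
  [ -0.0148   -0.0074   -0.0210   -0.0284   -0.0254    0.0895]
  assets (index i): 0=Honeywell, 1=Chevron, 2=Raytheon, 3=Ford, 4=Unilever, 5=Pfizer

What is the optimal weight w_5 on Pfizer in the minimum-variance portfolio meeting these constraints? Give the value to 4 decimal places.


0.2584

g=Σ⁻¹μ = [-0.0106  1.8792  2.9646  1.8230  0.6063  2.4936]
h=Σ⁻¹𝟙 = [8.4144  10.6891  17.7425  9.6953  4.4546  21.9522]
a=μᵀg=1.484476  b=𝟙ᵀg=9.756152  c=𝟙ᵀh=72.948117  D=ac−b²=13.107235
λ₁=(c·0.151−b)/D = (72.948117·0.151−9.756152)/13.107235 = 0.096055
λ₂=(a−b·0.151)/D = (1.484476−9.756152·0.151)/13.107235 = 0.000862
w* = 0.096055·g + 0.000862·h:
  w_0 = 0.096055·-0.0106 + 0.000862·8.4144 = 0.0062  (Honeywell)
  w_1 = 0.096055·1.8792 + 0.000862·10.6891 = 0.1897  (Chevron)
  w_2 = 0.096055·2.9646 + 0.000862·17.7425 = 0.3001  (Raytheon)
  w_3 = 0.096055·1.8230 + 0.000862·9.6953 = 0.1835  (Ford)
  w_4 = 0.096055·0.6063 + 0.000862·4.4546 = 0.0621  (Unilever)
  w_5 = 0.096055·2.4936 + 0.000862·21.9522 = 0.2584  (Pfizer)
Σw_i=1.0000  μᵀw=0.1510
σ²=wᵀΣw=λ₁·μ_p+λ₂ = 0.096055·0.151 + 0.000862 = 0.015366 ≈ 0.0154


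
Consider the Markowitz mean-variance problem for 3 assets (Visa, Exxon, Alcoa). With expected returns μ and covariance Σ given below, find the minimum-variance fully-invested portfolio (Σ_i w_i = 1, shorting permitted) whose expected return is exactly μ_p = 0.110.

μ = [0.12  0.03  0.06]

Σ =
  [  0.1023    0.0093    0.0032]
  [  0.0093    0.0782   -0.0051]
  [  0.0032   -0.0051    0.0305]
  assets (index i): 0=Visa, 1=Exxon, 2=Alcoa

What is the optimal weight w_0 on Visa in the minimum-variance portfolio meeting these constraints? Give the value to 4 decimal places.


0.7340

g=Σ⁻¹μ = [1.0784  0.3804  1.9177]
h=Σ⁻¹𝟙 = [7.4137  14.1479  34.3748]
a=μᵀg=0.255888  b=𝟙ᵀg=3.376570  c=𝟙ᵀh=55.936370  D=ac−b²=2.912211
λ₁=(c·0.110−b)/D = (55.936370·0.110−3.376570)/2.912211 = 0.953375
λ₂=(a−b·0.110)/D = (0.255888−3.376570·0.110)/2.912211 = -0.039673
w* = 0.953375·g + -0.039673·h:
  w_0 = 0.953375·1.0784 + -0.039673·7.4137 = 0.7340  (Visa)
  w_1 = 0.953375·0.3804 + -0.039673·14.1479 = -0.1986  (Exxon)
  w_2 = 0.953375·1.9177 + -0.039673·34.3748 = 0.4645  (Alcoa)
Σw_i=1.0000  μᵀw=0.1100
σ²=wᵀΣw=λ₁·μ_p+λ₂ = 0.953375·0.110 + -0.039673 = 0.065199 ≈ 0.0652
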